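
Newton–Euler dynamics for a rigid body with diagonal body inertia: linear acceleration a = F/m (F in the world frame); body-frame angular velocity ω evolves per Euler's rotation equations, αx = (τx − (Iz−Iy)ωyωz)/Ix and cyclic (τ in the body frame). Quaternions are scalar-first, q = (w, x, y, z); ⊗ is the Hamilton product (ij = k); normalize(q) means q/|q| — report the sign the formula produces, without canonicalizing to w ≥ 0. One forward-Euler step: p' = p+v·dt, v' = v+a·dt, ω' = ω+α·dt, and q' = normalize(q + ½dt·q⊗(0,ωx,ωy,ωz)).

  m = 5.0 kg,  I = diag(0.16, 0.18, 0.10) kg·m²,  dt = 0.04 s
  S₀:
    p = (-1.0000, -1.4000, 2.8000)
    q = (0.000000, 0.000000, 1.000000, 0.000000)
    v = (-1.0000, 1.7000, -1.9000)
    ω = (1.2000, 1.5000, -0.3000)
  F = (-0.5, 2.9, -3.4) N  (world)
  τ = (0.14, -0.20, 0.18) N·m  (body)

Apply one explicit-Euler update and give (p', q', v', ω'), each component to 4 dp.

p' = (-1.0400, -1.3320, 2.7240)
q' = (-0.0300, -0.0060, 0.9992, -0.0240)
v' = (-1.0040, 1.7232, -1.9272)
ω' = (1.2260, 1.4604, -0.2424)

a = F/m = (-0.1000, 0.5800, -0.6800)
p' = p + v·dt = (-1.0400, -1.3320, 2.7240)
v + (F/m)dt = (-1.0040, 1.7232, -1.9272)
precession coupling ω×(Iω) = (0.0360, -0.0216, 0.0360)
angular accel α = (0.6500, -0.9911, 1.4400)
ω' = ω + α·dt = (1.2260, 1.4604, -0.2424)
q⊗(0,ω) = (-1.5000000, -0.3000000, 0.0000000, -1.2000000)
q + ½dt·q⊗(0,ω), renormalized = (-0.0300, -0.0060, 0.9992, -0.0240)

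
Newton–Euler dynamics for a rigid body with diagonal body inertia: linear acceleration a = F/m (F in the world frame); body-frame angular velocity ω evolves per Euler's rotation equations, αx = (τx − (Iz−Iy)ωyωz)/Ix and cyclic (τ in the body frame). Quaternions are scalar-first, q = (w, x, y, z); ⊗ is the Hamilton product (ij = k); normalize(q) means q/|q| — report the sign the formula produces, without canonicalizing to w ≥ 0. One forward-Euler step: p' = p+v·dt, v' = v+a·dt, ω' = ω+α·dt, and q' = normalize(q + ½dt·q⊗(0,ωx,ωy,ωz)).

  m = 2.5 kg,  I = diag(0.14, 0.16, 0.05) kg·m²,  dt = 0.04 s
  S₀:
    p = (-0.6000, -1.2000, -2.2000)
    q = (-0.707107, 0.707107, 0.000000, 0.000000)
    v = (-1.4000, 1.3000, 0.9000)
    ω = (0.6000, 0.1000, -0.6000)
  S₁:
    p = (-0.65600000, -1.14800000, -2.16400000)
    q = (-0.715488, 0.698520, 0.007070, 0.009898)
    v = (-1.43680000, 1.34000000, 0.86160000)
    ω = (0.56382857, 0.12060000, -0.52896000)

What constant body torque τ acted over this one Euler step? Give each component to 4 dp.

rate change Δω = (-0.03617143, 0.02060000, 0.07104000)
ω₀×(Iω₀) = (0.0066, -0.0324, 0.0012)
τ = I·(Δω/dt) + ω₀×(Iω₀) = (-0.1200, 0.0500, 0.0900)

τ = (-0.1200, 0.0500, 0.0900)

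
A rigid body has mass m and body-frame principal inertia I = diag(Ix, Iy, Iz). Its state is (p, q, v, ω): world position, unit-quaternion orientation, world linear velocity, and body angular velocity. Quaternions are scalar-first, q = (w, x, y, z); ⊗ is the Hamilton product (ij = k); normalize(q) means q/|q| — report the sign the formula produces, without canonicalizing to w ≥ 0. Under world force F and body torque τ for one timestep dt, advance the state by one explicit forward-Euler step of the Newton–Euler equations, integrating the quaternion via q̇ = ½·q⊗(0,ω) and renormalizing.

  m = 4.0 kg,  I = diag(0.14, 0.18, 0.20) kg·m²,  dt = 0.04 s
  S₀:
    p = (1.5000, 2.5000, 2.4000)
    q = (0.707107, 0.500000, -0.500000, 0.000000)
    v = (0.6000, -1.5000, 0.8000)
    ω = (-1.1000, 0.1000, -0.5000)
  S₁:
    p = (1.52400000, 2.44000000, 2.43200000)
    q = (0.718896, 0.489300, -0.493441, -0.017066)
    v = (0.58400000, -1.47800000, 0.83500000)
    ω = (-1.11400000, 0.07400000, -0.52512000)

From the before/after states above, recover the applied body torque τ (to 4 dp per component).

τ = (-0.0500, -0.1500, -0.1300)

Δω = ω₁−ω₀ = (-0.01400000, -0.02600000, -0.02512000)
ω₀×(Iω₀) = (-0.0010, -0.0330, -0.0044)
I·α + gyro = (-0.0500, -0.1500, -0.1300)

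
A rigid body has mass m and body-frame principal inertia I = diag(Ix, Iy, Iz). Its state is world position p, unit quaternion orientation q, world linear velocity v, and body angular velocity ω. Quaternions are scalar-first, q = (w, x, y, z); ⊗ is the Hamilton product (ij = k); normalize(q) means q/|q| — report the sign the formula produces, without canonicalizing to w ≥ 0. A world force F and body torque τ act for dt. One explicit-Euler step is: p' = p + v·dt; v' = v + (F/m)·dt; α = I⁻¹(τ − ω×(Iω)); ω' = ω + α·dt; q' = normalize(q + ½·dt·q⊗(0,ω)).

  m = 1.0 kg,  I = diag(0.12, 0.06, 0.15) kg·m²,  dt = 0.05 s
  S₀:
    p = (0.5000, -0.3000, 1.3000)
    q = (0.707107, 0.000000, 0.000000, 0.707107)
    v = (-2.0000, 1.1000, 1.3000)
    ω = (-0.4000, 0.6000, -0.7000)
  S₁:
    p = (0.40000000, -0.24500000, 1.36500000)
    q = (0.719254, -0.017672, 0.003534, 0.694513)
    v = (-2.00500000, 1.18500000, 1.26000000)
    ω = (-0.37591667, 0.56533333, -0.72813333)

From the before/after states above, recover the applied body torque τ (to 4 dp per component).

ω₁ − ω₀ = (0.02408333, -0.03466667, -0.02813333)
precession coupling = (-0.0378, -0.0084, 0.0144)
applied torque τ = (0.0200, -0.0500, -0.0700)

τ = (0.0200, -0.0500, -0.0700)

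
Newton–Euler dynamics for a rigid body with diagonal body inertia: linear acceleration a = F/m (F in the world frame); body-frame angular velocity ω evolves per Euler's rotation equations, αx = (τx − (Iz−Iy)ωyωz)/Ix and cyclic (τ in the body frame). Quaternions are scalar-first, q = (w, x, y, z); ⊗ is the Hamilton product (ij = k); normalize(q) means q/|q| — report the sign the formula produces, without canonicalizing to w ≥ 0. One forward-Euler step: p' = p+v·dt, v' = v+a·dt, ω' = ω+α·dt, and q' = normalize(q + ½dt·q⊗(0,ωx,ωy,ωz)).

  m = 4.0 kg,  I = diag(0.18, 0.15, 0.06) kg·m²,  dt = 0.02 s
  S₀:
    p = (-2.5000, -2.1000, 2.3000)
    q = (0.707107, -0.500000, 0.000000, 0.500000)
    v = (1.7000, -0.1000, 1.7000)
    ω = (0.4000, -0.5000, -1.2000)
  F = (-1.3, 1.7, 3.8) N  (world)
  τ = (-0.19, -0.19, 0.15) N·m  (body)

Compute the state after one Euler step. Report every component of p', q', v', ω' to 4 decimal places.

p' = p + v·dt = (-2.4660, -2.1020, 2.3340)
v' = v + a·dt = (1.6935, -0.0915, 1.7190)
α = I⁻¹(τ − ω×Iω) = (-0.7556, -0.8827, 2.4000)
ω + α·dt = (0.3849, -0.5177, -1.1520)
2q̇ = q⊗(0,ω) = (0.8000000, 0.5328428, -0.7535535, -0.5985284)
q' = normalize(q + ½dt·q⊗(0,ω)) = (0.7150, -0.4946, -0.0075, 0.4940)

p' = (-2.4660, -2.1020, 2.3340)
q' = (0.7150, -0.4946, -0.0075, 0.4940)
v' = (1.6935, -0.0915, 1.7190)
ω' = (0.3849, -0.5177, -1.1520)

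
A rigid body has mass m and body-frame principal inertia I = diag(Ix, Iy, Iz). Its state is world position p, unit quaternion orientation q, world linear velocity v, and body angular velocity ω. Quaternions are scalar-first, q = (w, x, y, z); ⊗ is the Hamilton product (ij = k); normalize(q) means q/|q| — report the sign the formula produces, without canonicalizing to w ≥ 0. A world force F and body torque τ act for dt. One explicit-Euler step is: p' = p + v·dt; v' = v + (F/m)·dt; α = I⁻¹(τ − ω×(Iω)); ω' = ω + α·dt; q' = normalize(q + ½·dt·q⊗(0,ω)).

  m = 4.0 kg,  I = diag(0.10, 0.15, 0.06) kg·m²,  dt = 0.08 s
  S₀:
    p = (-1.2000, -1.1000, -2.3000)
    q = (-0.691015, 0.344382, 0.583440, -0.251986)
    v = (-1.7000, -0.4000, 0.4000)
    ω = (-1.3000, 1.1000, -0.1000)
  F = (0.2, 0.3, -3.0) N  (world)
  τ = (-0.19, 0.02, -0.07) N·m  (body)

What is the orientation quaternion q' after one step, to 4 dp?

2q̇ = q⊗(0,ω) = (-0.2192860, 1.1171601, -0.3980965, 1.2063937)
updated quaternion q' = (-0.6982, 0.3882, 0.5662, -0.2033)

q' = (-0.6982, 0.3882, 0.5662, -0.2033)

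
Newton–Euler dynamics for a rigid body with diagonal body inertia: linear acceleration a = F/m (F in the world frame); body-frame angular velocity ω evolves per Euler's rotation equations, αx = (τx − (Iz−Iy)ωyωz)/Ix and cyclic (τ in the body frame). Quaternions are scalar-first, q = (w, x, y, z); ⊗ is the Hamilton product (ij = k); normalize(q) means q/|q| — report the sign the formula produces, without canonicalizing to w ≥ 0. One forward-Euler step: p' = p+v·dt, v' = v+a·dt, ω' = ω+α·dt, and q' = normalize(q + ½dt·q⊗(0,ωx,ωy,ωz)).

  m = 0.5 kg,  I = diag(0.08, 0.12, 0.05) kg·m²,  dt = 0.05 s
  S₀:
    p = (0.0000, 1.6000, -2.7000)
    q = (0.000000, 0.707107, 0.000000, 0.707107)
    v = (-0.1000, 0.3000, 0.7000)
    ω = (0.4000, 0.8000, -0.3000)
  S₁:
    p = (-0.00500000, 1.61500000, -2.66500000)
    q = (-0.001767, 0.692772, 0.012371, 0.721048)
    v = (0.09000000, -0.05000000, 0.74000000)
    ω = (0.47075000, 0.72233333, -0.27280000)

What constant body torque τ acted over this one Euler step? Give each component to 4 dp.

τ = (0.1300, -0.1900, 0.0400)

Δω = ω₁−ω₀ = (0.07075000, -0.07766667, 0.02720000)
ω₀×(Iω₀) = (0.0168, -0.0036, 0.0128)
τ = I·(Δω/dt) + ω₀×(Iω₀) = (0.1300, -0.1900, 0.0400)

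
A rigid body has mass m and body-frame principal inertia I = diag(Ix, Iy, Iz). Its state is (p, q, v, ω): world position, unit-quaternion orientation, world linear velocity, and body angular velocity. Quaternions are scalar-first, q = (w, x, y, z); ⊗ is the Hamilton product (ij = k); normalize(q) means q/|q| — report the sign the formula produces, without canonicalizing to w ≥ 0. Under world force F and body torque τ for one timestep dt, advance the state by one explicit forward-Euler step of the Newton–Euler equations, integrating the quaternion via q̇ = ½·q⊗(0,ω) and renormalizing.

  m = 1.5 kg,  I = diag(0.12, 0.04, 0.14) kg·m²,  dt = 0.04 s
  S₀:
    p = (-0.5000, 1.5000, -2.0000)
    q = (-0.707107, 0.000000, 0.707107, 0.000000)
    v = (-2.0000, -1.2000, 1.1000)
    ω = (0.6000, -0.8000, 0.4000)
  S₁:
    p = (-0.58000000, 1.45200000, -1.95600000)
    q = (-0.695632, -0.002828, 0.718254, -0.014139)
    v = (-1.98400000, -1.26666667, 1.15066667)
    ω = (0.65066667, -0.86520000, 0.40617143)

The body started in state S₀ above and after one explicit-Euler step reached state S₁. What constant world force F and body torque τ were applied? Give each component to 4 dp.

Δv = v₁−v₀ = (0.01600000, -0.06666667, 0.05066667)
m·(v₁−v₀)/dt = (0.6000, -2.5000, 1.9000)
rate change Δω = (0.05066667, -0.06520000, 0.00617143)
I·α + gyro = (0.1200, -0.0700, 0.0600)

F = (0.6000, -2.5000, 1.9000)
τ = (0.1200, -0.0700, 0.0600)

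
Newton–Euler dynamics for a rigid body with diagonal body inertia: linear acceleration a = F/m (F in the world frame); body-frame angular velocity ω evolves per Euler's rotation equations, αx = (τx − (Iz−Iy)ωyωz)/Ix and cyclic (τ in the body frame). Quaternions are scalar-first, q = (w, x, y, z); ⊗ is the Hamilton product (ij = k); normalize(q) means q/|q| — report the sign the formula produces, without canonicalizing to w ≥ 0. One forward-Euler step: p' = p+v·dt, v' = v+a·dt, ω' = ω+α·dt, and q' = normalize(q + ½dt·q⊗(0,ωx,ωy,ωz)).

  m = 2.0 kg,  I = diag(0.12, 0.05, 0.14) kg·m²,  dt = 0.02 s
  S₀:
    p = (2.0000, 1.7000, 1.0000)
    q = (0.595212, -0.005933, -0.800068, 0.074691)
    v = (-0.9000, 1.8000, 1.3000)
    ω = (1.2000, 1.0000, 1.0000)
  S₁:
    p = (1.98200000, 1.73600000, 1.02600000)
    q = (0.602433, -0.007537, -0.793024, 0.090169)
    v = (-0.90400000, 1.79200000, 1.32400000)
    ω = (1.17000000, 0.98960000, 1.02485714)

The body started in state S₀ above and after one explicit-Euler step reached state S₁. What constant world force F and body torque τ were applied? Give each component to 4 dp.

F = (-0.4000, -0.8000, 2.4000)
τ = (-0.0900, -0.0500, 0.0900)

v₁ − v₀ = (-0.00400000, -0.00800000, 0.02400000)
applied force F = (-0.4000, -0.8000, 2.4000)
Δω = ω₁−ω₀ = (-0.03000000, -0.01040000, 0.02485714)
gyro term ω₀×Iω₀ = (0.0900, -0.0240, -0.0840)
τ = I·(Δω/dt) + ω₀×(Iω₀) = (-0.0900, -0.0500, 0.0900)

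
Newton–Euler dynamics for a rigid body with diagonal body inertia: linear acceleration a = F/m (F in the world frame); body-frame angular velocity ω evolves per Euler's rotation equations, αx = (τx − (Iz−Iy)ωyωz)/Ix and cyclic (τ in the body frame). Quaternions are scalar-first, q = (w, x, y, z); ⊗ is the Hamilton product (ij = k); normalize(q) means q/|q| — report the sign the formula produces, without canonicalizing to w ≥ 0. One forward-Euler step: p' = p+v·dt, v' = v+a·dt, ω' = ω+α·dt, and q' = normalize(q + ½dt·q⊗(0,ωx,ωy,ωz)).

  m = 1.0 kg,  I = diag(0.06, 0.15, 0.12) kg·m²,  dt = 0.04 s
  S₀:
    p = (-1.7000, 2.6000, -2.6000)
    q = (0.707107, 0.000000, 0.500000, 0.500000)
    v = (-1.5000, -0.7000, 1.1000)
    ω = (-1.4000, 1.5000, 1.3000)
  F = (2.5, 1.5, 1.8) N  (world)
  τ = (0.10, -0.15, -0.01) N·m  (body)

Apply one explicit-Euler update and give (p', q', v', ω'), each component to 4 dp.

(τ − ω×Iω)/I = (2.6417, -1.7280, 1.4917)
ω + α·dt = (-1.2943, 1.4309, 1.3597)
q⊗(0,ω) = (-1.4000000, -1.0899498, 0.3606605, 1.6192391)
updated quaternion q' = (0.6783, -0.0218, 0.5066, 0.5318)
new position p' = (-1.7600, 2.5720, -2.5560)
v' = v + a·dt = (-1.4000, -0.6400, 1.1720)

p' = (-1.7600, 2.5720, -2.5560)
q' = (0.6783, -0.0218, 0.5066, 0.5318)
v' = (-1.4000, -0.6400, 1.1720)
ω' = (-1.2943, 1.4309, 1.3597)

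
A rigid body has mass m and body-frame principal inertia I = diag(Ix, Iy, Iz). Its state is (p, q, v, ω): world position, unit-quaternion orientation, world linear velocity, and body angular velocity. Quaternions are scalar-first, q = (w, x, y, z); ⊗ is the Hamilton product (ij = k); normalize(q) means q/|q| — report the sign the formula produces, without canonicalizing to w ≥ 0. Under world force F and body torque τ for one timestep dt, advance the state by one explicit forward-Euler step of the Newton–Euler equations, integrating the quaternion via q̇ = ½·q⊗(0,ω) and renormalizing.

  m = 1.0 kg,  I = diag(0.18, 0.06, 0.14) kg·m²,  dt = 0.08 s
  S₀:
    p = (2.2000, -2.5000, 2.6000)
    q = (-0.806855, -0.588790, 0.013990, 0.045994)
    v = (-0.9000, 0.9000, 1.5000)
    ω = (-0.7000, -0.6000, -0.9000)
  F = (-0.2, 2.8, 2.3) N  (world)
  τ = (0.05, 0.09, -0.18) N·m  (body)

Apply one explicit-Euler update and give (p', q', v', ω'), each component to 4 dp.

a = F/m = (-0.2000, 2.8000, 2.3000)
p + v·dt = (2.1280, -2.4280, 2.7200)
v' = v + a·dt = (-0.9160, 1.1240, 1.6840)
gyro term ω×Iω = (0.0432, 0.0252, -0.0504)
(τ − ω×Iω)/I = (0.0378, 1.0800, -0.9257)
ω' = ω + α·dt = (-0.6970, -0.5136, -0.9741)
Hamilton product q⊗(0,ω) = (-0.3623644, 0.5798039, -0.0779938, 1.0892365)
q + ½dt·q⊗(0,ω), renormalized = (-0.8203, -0.5648, 0.0109, 0.0894)

p' = (2.1280, -2.4280, 2.7200)
q' = (-0.8203, -0.5648, 0.0109, 0.0894)
v' = (-0.9160, 1.1240, 1.6840)
ω' = (-0.6970, -0.5136, -0.9741)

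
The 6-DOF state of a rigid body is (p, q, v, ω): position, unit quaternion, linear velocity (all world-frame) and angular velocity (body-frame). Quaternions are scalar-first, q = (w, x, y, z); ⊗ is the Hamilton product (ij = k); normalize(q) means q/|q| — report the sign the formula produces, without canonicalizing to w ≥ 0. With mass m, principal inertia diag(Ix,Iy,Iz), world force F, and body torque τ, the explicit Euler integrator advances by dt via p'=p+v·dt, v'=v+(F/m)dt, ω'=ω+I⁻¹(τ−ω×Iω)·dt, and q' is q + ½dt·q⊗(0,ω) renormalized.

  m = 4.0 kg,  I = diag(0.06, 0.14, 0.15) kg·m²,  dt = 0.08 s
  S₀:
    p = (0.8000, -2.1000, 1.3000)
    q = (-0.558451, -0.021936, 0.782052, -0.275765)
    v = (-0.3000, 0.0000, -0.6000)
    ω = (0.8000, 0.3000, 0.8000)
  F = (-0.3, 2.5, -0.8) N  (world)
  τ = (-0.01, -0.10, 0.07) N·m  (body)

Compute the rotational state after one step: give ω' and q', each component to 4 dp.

(τ − ω×Iω)/I = (-0.2067, -0.3029, 0.3387)
ω + α·dt = (0.7835, 0.2758, 0.8271)
2q̇ = q⊗(0,ω) = (0.0035452, 0.2616103, -0.3705985, -1.0789832)
q' = normalize(q + ½dt·q⊗(0,ω)) = (-0.5577, -0.0115, 0.7664, -0.3186)

ω' = (0.7835, 0.2758, 0.8271)
q' = (-0.5577, -0.0115, 0.7664, -0.3186)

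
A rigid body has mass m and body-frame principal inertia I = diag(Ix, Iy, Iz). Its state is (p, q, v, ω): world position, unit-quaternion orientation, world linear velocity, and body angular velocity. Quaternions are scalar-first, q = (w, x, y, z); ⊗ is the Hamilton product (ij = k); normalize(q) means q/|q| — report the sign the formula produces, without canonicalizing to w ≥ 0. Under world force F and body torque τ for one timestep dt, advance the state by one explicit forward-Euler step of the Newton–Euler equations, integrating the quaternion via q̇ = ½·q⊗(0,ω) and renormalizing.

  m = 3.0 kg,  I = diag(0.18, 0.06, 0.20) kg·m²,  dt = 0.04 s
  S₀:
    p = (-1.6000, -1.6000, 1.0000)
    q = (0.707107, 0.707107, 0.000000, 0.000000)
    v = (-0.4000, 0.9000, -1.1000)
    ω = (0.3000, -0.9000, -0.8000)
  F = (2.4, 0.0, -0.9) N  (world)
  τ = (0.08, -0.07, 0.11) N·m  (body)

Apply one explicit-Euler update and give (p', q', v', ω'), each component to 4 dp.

a = F/m = (0.8000, 0.0000, -0.3000)
p' = p + v·dt = (-1.6160, -1.5640, 0.9560)
v' = v + a·dt = (-0.3680, 0.9000, -1.1120)
angular accel α = (-0.1156, -1.2467, 0.3880)
ω' = ω + α·dt = (0.2954, -0.9499, -0.7845)
Hamilton product q⊗(0,ω) = (-0.2121321, 0.2121321, -0.0707107, -1.2020819)
updated quaternion q' = (0.7026, 0.7111, -0.0014, -0.0240)

p' = (-1.6160, -1.5640, 0.9560)
q' = (0.7026, 0.7111, -0.0014, -0.0240)
v' = (-0.3680, 0.9000, -1.1120)
ω' = (0.2954, -0.9499, -0.7845)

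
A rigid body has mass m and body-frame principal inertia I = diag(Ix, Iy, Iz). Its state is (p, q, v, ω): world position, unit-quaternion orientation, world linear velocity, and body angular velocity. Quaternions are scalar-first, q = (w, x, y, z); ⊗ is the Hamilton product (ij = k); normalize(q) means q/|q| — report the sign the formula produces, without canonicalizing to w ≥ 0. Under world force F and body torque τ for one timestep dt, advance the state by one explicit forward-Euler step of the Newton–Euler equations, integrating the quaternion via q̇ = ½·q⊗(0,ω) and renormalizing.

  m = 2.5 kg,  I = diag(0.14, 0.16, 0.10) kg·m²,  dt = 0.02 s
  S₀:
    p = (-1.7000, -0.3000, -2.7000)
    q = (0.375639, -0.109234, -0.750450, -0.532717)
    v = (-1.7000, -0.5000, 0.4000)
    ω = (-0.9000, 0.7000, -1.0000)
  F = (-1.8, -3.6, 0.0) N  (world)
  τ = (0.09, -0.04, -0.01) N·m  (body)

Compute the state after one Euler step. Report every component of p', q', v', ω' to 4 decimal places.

p' = p + v·dt = (-1.7340, -0.3100, -2.6920)
new velocity v' = (-1.7144, -0.5288, 0.4000)
gyro term ω×Iω = (0.0420, 0.0360, -0.0126)
angular accel α = (0.3429, -0.4750, 0.0260)
ω' = ω + α·dt = (-0.8931, 0.6905, -0.9995)
q⊗(0,ω) = (-0.1057126, 0.7852768, 0.6331586, -1.1275078)
q' = normalize(q + ½dt·q⊗(0,ω)) = (0.3745, -0.1014, -0.7440, -0.5439)

p' = (-1.7340, -0.3100, -2.6920)
q' = (0.3745, -0.1014, -0.7440, -0.5439)
v' = (-1.7144, -0.5288, 0.4000)
ω' = (-0.8931, 0.6905, -0.9995)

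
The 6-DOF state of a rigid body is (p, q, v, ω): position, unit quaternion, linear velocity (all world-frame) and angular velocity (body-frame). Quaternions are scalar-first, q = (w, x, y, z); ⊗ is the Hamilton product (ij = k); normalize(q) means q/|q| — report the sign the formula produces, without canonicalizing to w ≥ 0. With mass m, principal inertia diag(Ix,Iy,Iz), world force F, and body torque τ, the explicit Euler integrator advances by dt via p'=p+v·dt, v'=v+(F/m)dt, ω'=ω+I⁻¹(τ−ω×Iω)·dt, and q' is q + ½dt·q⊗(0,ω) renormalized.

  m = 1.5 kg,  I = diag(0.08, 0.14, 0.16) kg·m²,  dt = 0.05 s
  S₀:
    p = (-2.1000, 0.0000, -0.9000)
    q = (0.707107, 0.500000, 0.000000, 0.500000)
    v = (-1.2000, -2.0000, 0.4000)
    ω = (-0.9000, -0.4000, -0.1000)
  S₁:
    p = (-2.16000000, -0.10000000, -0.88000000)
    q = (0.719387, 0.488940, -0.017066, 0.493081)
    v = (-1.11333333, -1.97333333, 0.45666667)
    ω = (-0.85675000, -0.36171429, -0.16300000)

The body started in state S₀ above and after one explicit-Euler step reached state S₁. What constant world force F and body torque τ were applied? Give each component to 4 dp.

rate change Δω = (0.04325000, 0.03828571, -0.06300000)
gyro term ω₀×Iω₀ = (0.0008, -0.0072, 0.0216)
I·α + gyro = (0.0700, 0.1000, -0.1800)
Δv = v₁−v₀ = (0.08666667, 0.02666667, 0.05666667)
m·(v₁−v₀)/dt = (2.6000, 0.8000, 1.7000)

F = (2.6000, 0.8000, 1.7000)
τ = (0.0700, 0.1000, -0.1800)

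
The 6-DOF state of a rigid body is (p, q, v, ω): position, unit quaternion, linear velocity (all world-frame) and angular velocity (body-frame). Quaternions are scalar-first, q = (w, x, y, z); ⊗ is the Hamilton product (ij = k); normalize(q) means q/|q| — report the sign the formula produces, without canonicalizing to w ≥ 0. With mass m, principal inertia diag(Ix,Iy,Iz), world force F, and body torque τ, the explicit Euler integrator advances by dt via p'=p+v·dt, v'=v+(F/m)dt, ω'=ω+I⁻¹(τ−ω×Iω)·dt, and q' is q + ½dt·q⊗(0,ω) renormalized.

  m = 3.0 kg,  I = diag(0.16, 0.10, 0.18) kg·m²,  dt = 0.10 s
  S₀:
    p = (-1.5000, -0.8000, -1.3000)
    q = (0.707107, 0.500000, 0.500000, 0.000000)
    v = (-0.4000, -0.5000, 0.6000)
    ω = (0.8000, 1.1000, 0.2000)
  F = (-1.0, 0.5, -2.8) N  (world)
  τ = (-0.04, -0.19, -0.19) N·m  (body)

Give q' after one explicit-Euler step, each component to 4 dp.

q' = (0.6581, 0.5320, 0.5326, 0.0145)

2q̇ = q⊗(0,ω) = (-0.9500000, 0.6656856, 0.6778177, 0.2914214)
updated quaternion q' = (0.6581, 0.5320, 0.5326, 0.0145)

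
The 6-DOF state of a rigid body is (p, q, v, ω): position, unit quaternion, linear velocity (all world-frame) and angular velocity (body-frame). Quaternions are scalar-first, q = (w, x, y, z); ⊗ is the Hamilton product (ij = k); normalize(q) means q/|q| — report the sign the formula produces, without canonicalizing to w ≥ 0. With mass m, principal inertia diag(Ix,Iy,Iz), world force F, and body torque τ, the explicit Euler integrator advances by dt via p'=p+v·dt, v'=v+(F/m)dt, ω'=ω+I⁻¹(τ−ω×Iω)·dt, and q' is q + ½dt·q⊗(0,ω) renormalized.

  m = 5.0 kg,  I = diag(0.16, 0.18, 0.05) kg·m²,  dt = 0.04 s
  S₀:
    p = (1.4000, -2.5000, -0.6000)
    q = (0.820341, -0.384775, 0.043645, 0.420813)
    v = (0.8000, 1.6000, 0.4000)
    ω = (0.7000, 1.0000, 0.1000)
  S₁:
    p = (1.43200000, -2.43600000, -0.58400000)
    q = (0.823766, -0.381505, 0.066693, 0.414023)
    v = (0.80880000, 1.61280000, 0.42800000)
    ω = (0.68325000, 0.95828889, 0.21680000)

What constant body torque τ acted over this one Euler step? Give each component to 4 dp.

τ = (-0.0800, -0.1800, 0.1600)

ω₁ − ω₀ = (-0.01675000, -0.04171111, 0.11680000)
I·α + gyro = (-0.0800, -0.1800, 0.1600)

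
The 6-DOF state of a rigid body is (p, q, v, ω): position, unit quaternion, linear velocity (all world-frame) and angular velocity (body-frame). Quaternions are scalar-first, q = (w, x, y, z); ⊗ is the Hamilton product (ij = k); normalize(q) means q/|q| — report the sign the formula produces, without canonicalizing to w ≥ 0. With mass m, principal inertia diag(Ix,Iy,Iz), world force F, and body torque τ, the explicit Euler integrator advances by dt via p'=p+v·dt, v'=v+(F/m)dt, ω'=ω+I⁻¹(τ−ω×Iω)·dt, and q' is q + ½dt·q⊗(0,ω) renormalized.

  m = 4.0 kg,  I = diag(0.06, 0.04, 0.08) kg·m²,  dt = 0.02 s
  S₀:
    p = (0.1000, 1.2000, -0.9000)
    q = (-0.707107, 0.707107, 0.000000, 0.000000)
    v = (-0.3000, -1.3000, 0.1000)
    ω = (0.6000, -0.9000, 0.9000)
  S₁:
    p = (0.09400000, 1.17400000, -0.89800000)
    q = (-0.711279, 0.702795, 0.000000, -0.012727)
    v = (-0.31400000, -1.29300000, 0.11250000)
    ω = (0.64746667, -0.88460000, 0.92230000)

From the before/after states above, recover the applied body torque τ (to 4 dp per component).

Δω = ω₁−ω₀ = (0.04746667, 0.01540000, 0.02230000)
applied torque τ = (0.1100, 0.0200, 0.1000)

τ = (0.1100, 0.0200, 0.1000)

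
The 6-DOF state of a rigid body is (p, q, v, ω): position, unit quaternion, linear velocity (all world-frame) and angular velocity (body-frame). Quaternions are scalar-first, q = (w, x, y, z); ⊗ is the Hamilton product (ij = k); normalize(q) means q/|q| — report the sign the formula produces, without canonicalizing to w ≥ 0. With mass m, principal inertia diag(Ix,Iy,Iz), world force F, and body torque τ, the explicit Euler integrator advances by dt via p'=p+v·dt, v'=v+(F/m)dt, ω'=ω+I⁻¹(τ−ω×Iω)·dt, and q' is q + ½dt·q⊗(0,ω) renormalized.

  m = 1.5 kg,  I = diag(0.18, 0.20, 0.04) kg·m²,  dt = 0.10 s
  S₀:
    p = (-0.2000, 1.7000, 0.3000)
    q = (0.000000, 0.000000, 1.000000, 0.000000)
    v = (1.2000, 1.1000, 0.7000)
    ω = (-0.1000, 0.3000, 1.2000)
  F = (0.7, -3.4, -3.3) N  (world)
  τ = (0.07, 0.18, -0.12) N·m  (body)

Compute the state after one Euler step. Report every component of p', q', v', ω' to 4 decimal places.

a = F/m = (0.4667, -2.2667, -2.2000)
p + v·dt = (-0.0800, 1.8100, 0.3700)
v + (F/m)dt = (1.2467, 0.8733, 0.4800)
gyro term ω×Iω = (-0.0576, -0.0168, -0.0006)
α = I⁻¹(τ − ω×Iω) = (0.7089, 0.9840, -2.9850)
ω + α·dt = (-0.0291, 0.3984, 0.9015)
2q̇ = q⊗(0,ω) = (-0.3000000, 1.2000000, 0.0000000, 0.1000000)
updated quaternion q' = (-0.0150, 0.0599, 0.9981, 0.0050)

p' = (-0.0800, 1.8100, 0.3700)
q' = (-0.0150, 0.0599, 0.9981, 0.0050)
v' = (1.2467, 0.8733, 0.4800)
ω' = (-0.0291, 0.3984, 0.9015)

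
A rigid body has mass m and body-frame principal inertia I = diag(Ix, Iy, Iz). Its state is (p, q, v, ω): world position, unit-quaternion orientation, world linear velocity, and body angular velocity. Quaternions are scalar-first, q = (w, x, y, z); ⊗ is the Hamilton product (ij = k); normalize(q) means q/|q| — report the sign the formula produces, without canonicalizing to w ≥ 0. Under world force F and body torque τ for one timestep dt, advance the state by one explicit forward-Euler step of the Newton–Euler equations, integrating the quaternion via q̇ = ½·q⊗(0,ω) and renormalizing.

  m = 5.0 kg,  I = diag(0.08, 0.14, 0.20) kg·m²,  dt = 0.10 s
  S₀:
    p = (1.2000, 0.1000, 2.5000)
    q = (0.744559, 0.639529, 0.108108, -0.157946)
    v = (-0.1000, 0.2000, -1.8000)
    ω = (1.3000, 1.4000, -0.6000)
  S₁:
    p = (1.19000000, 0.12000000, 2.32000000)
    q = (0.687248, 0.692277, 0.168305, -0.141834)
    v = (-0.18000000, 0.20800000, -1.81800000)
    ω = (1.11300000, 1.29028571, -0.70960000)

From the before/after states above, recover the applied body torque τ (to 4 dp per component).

rate change Δω = (-0.18700000, -0.10971429, -0.10960000)
I·α + gyro = (-0.2000, -0.0600, -0.1100)

τ = (-0.2000, -0.0600, -0.1100)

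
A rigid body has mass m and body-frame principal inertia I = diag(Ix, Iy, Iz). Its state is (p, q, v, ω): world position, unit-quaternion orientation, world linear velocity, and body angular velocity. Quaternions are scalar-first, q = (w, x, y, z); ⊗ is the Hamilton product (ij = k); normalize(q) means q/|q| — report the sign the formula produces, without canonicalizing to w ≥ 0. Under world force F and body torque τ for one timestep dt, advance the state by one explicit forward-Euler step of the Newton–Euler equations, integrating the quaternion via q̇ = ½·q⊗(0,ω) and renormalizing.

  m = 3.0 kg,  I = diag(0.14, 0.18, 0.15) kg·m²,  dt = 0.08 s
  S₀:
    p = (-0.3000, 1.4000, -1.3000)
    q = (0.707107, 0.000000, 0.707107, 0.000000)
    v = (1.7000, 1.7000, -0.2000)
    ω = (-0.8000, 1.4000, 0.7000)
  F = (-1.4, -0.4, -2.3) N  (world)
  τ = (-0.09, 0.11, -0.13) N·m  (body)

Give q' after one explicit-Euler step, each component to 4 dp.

q' = (0.6659, -0.0028, 0.7449, 0.0423)

2q̇ = q⊗(0,ω) = (-0.9899498, -0.0707107, 0.9899498, 1.0606605)
q + ½dt·q⊗(0,ω), renormalized = (0.6659, -0.0028, 0.7449, 0.0423)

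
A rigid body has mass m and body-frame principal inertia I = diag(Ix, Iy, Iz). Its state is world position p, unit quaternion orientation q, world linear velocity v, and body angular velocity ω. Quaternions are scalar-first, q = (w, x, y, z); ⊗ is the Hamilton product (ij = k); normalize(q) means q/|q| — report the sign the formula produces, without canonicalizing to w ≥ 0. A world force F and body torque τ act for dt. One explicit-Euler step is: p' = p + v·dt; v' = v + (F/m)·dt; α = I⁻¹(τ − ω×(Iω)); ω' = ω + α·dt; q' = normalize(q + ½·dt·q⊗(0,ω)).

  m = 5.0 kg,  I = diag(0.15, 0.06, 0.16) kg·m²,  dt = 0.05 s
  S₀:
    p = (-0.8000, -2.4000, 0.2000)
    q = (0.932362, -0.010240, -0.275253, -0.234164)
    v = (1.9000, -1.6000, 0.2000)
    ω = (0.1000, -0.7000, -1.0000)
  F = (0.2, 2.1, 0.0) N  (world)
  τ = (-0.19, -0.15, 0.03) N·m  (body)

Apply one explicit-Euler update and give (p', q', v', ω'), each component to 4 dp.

ω×(Iω) gyroscopic = (0.0700, 0.0010, 0.0063)
angular accel α = (-1.7333, -2.5167, 0.1481)
ω' = ω + α·dt = (0.0133, -0.8258, -0.9926)
Hamilton product q⊗(0,ω) = (-0.4258171, 0.2045744, -0.6863098, -0.8976687)
updated quaternion q' = (0.9213, -0.0051, -0.2923, -0.2565)
a = F/m = (0.0400, 0.4200, 0.0000)
p' = p + v·dt = (-0.7050, -2.4800, 0.2100)
v + (F/m)dt = (1.9020, -1.5790, 0.2000)

p' = (-0.7050, -2.4800, 0.2100)
q' = (0.9213, -0.0051, -0.2923, -0.2565)
v' = (1.9020, -1.5790, 0.2000)
ω' = (0.0133, -0.8258, -0.9926)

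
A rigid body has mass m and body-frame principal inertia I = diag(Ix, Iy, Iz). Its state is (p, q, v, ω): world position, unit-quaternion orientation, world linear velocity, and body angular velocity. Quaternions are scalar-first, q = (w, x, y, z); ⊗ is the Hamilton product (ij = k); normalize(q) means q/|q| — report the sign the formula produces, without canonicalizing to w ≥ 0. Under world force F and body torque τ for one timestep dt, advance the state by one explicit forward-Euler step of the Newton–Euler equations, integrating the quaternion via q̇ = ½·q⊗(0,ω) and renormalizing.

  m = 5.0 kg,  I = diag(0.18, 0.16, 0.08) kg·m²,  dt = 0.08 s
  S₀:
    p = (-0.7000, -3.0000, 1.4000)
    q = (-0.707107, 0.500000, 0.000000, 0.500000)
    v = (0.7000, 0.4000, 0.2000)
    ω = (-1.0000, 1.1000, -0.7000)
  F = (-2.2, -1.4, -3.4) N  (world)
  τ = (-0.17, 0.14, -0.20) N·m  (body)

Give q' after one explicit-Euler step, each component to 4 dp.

q⊗(0,ω) = (0.8500000, 0.1571070, -0.9278177, 1.0449749)
q' = normalize(q + ½dt·q⊗(0,ω)) = (-0.6717, 0.5052, -0.0370, 0.5406)

q' = (-0.6717, 0.5052, -0.0370, 0.5406)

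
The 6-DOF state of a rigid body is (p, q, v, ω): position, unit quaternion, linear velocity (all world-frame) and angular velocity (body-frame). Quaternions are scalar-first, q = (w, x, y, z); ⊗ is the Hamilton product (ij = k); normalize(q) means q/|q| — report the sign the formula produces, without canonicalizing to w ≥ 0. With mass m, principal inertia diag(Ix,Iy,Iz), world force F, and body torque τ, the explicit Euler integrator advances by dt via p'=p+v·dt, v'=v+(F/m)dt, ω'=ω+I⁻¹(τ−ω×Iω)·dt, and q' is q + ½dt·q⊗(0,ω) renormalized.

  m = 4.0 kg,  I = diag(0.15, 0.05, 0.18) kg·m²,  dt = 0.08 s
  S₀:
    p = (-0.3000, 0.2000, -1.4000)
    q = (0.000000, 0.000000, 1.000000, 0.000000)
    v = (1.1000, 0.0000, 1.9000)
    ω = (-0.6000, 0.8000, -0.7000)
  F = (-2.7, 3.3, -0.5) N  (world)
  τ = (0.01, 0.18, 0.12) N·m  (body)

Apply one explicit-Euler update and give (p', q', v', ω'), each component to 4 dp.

p + v·dt = (-0.2120, 0.2000, -1.2480)
v + (F/m)dt = (1.0460, 0.0660, 1.8900)
precession coupling ω×(Iω) = (-0.0728, -0.0126, 0.0480)
(τ − ω×Iω)/I = (0.5520, 3.8520, 0.4000)
ω' = ω + α·dt = (-0.5558, 1.1082, -0.6680)
q⊗(0,ω) = (-0.8000000, -0.7000000, 0.0000000, 0.6000000)
q' = normalize(q + ½dt·q⊗(0,ω)) = (-0.0320, -0.0280, 0.9988, 0.0240)

p' = (-0.2120, 0.2000, -1.2480)
q' = (-0.0320, -0.0280, 0.9988, 0.0240)
v' = (1.0460, 0.0660, 1.8900)
ω' = (-0.5558, 1.1082, -0.6680)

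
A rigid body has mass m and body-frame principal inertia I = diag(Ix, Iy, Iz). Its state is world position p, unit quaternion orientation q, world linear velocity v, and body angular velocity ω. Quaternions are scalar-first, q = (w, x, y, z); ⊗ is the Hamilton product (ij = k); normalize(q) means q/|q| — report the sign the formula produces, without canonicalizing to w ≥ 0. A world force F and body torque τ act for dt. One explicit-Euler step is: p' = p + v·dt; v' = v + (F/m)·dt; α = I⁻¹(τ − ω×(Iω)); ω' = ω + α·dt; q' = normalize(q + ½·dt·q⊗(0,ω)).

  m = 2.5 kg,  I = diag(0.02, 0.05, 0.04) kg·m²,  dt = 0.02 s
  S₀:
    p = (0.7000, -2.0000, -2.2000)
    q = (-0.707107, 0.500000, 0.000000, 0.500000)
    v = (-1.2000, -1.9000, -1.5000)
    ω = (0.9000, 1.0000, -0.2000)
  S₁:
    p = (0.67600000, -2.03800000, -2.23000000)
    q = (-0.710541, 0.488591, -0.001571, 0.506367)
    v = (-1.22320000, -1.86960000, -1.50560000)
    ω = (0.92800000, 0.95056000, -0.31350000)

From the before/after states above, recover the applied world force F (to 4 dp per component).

F = (-2.9000, 3.8000, -0.7000)

Δv = v₁−v₀ = (-0.02320000, 0.03040000, -0.00560000)
applied force F = (-2.9000, 3.8000, -0.7000)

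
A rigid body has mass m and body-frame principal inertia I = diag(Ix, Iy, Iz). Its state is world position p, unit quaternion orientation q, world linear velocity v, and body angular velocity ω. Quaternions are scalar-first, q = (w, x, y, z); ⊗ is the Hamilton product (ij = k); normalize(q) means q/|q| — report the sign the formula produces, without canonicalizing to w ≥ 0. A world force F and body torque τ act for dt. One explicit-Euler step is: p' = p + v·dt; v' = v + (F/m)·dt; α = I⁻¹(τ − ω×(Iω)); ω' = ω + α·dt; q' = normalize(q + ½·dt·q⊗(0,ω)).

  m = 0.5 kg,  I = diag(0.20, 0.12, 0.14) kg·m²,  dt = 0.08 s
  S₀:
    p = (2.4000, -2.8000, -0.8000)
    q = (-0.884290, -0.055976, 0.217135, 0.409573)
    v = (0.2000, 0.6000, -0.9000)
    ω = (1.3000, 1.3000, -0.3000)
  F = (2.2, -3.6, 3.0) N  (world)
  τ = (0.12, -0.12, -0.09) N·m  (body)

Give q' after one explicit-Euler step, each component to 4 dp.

q' = (-0.8853, -0.1255, 0.1912, 0.4049)

2q̇ = q⊗(0,ω) = (-0.0866348, -1.7471624, -0.6339249, -0.0897573)
updated quaternion q' = (-0.8853, -0.1255, 0.1912, 0.4049)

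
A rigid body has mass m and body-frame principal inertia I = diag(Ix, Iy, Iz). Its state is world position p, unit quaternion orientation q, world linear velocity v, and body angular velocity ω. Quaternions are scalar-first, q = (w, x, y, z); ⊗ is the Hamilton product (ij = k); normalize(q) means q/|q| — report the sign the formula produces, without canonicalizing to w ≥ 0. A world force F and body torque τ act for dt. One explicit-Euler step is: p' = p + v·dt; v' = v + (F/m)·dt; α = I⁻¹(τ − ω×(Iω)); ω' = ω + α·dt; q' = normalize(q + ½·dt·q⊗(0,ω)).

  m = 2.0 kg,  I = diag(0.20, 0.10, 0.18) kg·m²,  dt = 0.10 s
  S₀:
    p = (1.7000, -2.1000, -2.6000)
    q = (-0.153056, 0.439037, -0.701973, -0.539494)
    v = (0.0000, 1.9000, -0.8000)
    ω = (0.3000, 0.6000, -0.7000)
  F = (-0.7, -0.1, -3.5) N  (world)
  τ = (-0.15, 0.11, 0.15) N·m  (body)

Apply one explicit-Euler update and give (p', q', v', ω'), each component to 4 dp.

p' = (1.7000, -1.9100, -2.6800)
q' = (-0.1573, 0.4769, -0.6985, -0.5098)
v' = (-0.0350, 1.8950, -0.9750)
ω' = (0.2418, 0.7142, -0.6067)

precession coupling ω×(Iω) = (-0.0336, -0.0042, -0.0180)
(τ − ω×Iω)/I = (-0.5820, 1.1420, 0.9333)
ω + α·dt = (0.2418, 0.7142, -0.6067)
Hamilton product q⊗(0,ω) = (-0.0881731, 0.7691607, 0.0536441, 0.5811533)
updated quaternion q' = (-0.1573, 0.4769, -0.6985, -0.5098)
a = (-0.3500, -0.0500, -1.7500)
p' = p + v·dt = (1.7000, -1.9100, -2.6800)
v + (F/m)dt = (-0.0350, 1.8950, -0.9750)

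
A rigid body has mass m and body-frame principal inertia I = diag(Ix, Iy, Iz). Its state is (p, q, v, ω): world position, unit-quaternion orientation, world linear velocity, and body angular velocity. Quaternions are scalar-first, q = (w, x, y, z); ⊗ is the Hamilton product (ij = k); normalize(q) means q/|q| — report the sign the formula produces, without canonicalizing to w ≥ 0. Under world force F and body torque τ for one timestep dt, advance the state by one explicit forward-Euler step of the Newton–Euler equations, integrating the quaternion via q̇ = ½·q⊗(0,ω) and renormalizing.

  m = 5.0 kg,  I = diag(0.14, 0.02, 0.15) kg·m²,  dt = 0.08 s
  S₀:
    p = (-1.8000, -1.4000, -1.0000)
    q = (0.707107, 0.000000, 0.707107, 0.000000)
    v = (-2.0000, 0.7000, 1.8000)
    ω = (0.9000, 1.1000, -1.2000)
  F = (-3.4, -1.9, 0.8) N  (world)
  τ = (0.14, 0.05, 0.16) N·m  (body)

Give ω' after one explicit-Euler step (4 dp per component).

precession coupling ω×(Iω) = (-0.1716, 0.0108, -0.1188)
angular accel α = (2.2257, 1.9600, 1.8587)
new body rate ω' = (1.0781, 1.2568, -1.0513)

ω' = (1.0781, 1.2568, -1.0513)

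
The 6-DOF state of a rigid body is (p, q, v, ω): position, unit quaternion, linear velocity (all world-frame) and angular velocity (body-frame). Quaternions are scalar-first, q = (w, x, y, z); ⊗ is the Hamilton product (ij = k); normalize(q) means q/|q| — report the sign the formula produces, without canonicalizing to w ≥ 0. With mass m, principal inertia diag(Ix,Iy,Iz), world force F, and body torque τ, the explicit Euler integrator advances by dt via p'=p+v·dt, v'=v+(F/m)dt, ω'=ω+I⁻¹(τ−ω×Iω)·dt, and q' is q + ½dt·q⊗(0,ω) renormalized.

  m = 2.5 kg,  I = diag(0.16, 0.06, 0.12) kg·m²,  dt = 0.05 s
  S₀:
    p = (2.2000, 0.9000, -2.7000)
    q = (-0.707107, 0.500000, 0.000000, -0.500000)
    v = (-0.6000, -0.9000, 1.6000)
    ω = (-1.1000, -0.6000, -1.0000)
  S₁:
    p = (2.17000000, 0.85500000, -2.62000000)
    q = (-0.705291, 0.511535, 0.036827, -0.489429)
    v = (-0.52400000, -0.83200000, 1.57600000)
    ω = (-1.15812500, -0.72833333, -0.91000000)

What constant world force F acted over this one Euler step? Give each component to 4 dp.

Δv = v₁−v₀ = (0.07600000, 0.06800000, -0.02400000)
applied force F = (3.8000, 3.4000, -1.2000)

F = (3.8000, 3.4000, -1.2000)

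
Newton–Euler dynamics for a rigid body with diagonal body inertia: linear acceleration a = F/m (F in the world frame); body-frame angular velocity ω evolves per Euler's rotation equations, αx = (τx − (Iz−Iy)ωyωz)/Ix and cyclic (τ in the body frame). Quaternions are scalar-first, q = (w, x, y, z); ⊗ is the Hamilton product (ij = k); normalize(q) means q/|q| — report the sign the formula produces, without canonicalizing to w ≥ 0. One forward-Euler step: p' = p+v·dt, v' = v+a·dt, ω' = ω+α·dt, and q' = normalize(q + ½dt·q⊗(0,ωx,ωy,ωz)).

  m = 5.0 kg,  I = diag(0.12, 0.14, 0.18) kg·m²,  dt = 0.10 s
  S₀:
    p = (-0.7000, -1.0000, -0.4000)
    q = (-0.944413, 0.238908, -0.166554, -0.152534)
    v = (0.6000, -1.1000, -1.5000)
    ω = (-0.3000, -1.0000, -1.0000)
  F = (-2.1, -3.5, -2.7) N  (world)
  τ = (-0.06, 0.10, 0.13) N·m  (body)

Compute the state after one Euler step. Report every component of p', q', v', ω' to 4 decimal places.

p' = (-0.6400, -1.1100, -0.5500)
q' = (-0.9543, 0.2531, -0.1048, -0.1194)
v' = (0.5580, -1.1700, -1.5540)
ω' = (-0.3833, -0.9157, -0.9311)

linear accel F/m = (-0.4200, -0.7000, -0.5400)
new position p' = (-0.6400, -1.1100, -0.5500)
v' = v + a·dt = (0.5580, -1.1700, -1.5540)
gyro term ω×Iω = (0.0400, -0.0180, 0.0060)
α = I⁻¹(τ − ω×Iω) = (-0.8333, 0.8429, 0.6889)
new body rate ω' = (-0.3833, -0.9157, -0.9311)
q⊗(0,ω) = (-0.2474156, 0.2973439, 1.2290812, 0.6555388)
q + ½dt·q⊗(0,ω), renormalized = (-0.9543, 0.2531, -0.1048, -0.1194)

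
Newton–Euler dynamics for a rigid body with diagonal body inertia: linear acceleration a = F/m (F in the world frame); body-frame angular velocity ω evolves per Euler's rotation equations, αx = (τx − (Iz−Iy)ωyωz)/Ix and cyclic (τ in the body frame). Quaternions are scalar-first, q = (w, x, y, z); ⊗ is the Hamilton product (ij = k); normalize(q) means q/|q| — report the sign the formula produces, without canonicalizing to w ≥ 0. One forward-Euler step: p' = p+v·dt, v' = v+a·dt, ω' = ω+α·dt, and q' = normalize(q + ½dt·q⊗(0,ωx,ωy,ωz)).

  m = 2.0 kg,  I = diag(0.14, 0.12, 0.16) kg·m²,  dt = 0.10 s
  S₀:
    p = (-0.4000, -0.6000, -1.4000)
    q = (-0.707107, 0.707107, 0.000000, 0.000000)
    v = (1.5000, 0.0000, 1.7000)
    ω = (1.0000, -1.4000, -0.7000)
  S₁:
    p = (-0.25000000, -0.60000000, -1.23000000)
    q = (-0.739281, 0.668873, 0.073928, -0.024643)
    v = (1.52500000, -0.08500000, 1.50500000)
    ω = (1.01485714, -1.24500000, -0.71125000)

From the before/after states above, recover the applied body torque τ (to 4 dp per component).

τ = (0.0600, 0.2000, 0.0100)

rate change Δω = (0.01485714, 0.15500000, -0.01125000)
I·α + gyro = (0.0600, 0.2000, 0.0100)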